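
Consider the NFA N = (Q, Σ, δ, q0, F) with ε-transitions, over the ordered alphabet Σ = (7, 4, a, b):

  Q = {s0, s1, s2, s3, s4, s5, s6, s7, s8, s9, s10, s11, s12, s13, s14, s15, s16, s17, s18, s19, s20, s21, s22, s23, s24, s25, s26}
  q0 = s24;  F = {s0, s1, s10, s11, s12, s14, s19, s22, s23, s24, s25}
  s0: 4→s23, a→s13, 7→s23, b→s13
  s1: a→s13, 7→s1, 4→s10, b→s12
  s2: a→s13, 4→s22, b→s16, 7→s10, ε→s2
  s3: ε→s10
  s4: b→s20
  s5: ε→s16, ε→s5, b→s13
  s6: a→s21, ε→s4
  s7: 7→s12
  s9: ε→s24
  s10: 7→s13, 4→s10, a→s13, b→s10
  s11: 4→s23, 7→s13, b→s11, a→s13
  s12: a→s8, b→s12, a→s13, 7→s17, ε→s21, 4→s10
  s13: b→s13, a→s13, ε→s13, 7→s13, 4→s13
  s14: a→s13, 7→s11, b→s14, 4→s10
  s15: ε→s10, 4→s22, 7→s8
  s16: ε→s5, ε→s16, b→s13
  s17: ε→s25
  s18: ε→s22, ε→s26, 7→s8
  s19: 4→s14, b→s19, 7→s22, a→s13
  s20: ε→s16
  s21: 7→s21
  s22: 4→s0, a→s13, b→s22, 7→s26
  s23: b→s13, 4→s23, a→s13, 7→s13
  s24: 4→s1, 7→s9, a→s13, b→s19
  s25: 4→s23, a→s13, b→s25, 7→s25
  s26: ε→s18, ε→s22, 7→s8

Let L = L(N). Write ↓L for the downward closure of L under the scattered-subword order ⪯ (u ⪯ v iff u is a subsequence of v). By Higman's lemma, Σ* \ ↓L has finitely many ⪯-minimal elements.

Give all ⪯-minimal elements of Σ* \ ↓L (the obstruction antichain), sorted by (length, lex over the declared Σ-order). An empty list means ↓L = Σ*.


|Q|=27, |F|=11, |δ|=80 (17 ε).
min D↑ (12 st, q0=0, F={2}): 0:7→0,4→1,a→2,b→3 1:7→1,4→4,a→2,b→5 2:7→2,4→2,a→2,b→2 3:7→6,4→7,a→2,b→3 4:7→2,4→4,a→2,b→4 5:7→8,4→4,a→2,b→5 6:7→6,4→9,a→2,b→6 7:7→10,4→4,a→2,b→7 8:7→8,4→11,a→2,b→8 9:7→11,4→11,a→2,b→2 10:7→2,4→11,a→2,b→10 11:7→2,4→11,a→2,b→2 [Hopcroft].
'a': run [18, 2] end={s13,s8} ∉↓L; 1/1 del acc.
'447': run [18, 12, 3, 1] end={s13} — reject; 3/3 del acc.
'b74b': |S_i|=[18, 15, 11, 3, 1] end={s13} ∉↓L; 4/4 del acc.
'b477': N↓-sim [18, 15, 6, 3, 1] end={s13} — reject; 4/4 deletions ∈↓L.
4 minimals (antichain).

min(Σ*\↓L) = [a, 447, b74b, b477].


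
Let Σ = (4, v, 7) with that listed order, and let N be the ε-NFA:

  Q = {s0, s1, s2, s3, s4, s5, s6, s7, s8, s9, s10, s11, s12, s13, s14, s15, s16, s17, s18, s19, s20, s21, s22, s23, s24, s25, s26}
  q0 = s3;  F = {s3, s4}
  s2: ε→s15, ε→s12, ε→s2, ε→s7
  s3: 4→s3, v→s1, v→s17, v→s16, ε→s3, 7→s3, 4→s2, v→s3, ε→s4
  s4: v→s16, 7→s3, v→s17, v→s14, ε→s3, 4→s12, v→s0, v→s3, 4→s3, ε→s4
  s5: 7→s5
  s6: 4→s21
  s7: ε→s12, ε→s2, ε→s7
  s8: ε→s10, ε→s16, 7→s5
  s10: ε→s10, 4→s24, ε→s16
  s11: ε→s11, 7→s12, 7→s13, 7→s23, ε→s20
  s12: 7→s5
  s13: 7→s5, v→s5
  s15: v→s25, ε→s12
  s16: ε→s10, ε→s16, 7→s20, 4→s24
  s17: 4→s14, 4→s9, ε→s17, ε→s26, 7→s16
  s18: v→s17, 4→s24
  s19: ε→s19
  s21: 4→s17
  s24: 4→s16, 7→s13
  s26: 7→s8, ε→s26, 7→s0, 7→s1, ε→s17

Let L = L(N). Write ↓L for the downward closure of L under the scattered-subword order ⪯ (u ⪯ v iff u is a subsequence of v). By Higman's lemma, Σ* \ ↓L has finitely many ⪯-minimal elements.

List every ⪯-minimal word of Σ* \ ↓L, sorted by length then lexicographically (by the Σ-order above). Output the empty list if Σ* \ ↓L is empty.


|Q|=27, |F|=2, |δ|=64 (25 ε).
min D↑ (1 st, q0=0, F={}): 0:4→0,v→0,7→0 (ε-aug+det+¬).
L(D↑) = ∅; no obstructions.

A = [].


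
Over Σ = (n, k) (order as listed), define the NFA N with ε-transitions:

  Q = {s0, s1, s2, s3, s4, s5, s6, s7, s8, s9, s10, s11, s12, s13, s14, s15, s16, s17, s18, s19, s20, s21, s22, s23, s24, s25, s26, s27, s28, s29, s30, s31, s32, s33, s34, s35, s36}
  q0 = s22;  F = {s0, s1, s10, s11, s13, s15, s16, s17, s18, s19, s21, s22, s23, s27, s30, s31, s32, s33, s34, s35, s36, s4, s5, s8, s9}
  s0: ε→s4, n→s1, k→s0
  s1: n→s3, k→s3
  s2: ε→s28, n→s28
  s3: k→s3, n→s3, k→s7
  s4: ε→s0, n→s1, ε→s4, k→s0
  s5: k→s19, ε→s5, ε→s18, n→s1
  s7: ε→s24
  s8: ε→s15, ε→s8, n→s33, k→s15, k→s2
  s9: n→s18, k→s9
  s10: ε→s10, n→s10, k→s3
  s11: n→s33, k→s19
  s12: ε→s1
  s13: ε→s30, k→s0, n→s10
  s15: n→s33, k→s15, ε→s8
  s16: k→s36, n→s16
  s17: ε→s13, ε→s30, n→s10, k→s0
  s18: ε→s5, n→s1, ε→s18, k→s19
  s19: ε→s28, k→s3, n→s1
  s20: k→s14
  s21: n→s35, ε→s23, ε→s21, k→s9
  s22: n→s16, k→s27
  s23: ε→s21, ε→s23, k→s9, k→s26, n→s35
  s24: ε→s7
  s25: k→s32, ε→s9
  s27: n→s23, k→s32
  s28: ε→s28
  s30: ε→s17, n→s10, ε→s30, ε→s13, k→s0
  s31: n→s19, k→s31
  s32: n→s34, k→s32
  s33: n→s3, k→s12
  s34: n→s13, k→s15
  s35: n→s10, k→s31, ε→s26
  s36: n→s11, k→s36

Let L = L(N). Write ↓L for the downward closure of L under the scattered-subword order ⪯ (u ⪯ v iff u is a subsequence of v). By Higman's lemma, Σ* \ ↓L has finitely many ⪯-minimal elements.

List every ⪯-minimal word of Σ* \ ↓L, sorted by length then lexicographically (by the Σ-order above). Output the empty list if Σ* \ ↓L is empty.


A = [nknnn, nknkk, knnnk, kknknn].

|Q|=37, |F|=25, |δ|=87 (29 ε).
min D↑ (20 st, q0=0, F={17}): 0:n→1,k→2 1:n→1,k→3 2:n→4,k→5 3:n→6,k→3 4:n→7,k→8 5:n→9,k→5 6:n→10,k→11 7:n→12,k→13 8:n→14,k→8 9:n→15,k→16 10:n→17,k→18 11:n→18,k→17 12:n→12,k→17 13:n→11,k→13 14:n→18,k→11 15:n→12,k→19 16:n→10,k→16 17:n→17,k→17 18:n→17,k→17 19:n→18,k→19 (ε-aug+det+¬).
'nknnn': N↓-sim [32, 29, 20, 11, 6, 3] end={s24,s3,s7} rej; 5/5 del acc.
'nknkk': |S_i|=[32, 29, 20, 11, 7, 3] end={s24,s3,s7} rej; 5/5 del acc.
'knnnk': run [32, 30, 27, 19, 7, 3] end={s24,s3,s7} rej; 5/5 deletions ∈↓L.
'kknknn': |S_i|=[32, 30, 26, 21, 13, 7, 3] end={s24,s3,s7} — reject; 6/6 deletions ∈↓L.
4 obstructions.


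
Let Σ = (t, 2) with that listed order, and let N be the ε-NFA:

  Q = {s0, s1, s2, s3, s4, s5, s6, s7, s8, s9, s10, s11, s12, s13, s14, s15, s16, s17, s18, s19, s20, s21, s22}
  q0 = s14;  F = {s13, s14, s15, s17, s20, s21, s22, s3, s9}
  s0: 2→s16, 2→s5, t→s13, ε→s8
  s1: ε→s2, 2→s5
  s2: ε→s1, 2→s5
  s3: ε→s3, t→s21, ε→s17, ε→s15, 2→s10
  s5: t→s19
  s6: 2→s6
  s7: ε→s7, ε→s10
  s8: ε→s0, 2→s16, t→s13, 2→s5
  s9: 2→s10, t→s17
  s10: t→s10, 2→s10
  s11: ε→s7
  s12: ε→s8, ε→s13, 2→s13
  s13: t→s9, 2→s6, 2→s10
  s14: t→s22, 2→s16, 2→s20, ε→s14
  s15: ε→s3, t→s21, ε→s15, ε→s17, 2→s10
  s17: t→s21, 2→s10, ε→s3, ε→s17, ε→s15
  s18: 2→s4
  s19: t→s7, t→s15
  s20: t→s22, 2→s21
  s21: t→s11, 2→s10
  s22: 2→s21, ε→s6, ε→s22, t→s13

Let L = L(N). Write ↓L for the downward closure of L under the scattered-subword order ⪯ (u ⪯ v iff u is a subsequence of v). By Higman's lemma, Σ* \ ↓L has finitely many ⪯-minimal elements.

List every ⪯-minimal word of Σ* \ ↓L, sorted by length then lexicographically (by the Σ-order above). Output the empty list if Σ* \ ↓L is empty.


A = [tt2, t2t, t22, 22t, 222, tttttt].

|Q|=23, |F|=9, |δ|=57 (21 ε).
min D↑ (8 st, q0=0, F={6}): 0:t→1,2→2 1:t→3,2→4 2:t→1,2→4 3:t→5,2→6 4:t→6,2→6 5:t→7,2→6 6:t→6,2→6 7:t→4,2→6 [Hopcroft].
'tt2': N↓-sim [14, 11, 10, 2] end={s10,s6} ∉↓L; 3/3 deletions ∈↓L.
't2t': N↓-sim [14, 11, 5, 3] end={s10,s11,s7} ∉↓L; 3/3 single-dels accept.
't22': N↓-sim [14, 11, 5, 2] end={s10,s6} rej; 3/3 del acc.
'22t': run [14, 13, 5, 3] end={s10,s11,s7} rej; 3/3 del acc.
'222': run [14, 13, 5, 2] end={s10,s6} ∉↓L; 3/3 deletions ∈↓L.
'tttttt': |S_i|=[14, 11, 10, 8, 7, 4, 3] end={s10,s11,s7} ∉↓L; 6/6 single-dels accept.
6 obstructions.


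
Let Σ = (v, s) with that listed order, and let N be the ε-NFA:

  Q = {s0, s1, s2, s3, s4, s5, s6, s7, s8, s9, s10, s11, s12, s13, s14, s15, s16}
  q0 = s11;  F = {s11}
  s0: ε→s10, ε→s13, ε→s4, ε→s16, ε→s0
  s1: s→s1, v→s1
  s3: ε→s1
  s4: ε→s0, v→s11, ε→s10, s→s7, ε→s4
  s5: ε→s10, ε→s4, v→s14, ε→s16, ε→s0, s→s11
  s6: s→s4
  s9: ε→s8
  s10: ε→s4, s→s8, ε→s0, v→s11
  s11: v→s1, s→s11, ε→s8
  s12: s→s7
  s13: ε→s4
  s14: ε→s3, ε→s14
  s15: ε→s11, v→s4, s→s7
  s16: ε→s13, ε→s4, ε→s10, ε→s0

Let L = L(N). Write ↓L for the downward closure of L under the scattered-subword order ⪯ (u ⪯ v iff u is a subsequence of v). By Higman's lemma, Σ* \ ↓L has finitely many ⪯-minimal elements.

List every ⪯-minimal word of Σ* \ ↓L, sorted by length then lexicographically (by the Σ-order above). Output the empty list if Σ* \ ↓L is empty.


|Q|=17, |F|=1, |δ|=39 (25 ε).
min D↑ (2 st, q0=0, F={1}): 0:v→1,s→0 1:v→1,s→1 (ε-aug+det+¬).
'v': run [3, 1] end={s1} rej; 1/1 deletions ∈↓L.
1 words, ⪯-incomp.

min(Σ*\↓L) = [v].


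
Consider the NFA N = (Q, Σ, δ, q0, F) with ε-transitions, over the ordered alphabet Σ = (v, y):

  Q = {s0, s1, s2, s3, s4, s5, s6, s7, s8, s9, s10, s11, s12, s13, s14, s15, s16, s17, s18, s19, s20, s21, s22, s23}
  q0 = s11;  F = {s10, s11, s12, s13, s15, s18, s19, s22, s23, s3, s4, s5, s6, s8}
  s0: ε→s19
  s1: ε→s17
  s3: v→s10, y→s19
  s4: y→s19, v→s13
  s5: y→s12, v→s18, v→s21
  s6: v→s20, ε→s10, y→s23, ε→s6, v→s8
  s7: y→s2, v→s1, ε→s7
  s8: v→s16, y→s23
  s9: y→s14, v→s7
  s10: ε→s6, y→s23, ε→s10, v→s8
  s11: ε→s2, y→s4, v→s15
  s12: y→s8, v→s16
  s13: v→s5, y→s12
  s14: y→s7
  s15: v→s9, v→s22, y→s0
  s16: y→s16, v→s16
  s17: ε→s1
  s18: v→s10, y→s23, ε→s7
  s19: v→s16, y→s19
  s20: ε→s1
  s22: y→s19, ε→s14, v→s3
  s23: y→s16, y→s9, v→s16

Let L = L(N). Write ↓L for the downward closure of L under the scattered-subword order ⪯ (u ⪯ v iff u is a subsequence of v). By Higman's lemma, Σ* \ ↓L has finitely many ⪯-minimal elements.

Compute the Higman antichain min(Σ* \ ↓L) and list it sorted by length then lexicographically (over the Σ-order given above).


|Q|=24, |F|=14, |δ|=51 (12 ε).
min D↑ (14 st, q0=0, F={7}): 0:v→1,y→2 1:v→3,y→4 2:v→5,y→4 3:v→6,y→4 4:v→7,y→4 5:v→8,y→9 6:v→10,y→4 7:v→7,y→7 8:v→11,y→9 9:v→7,y→12 10:v→12,y→13 11:v→10,y→13 12:v→7,y→13 13:v→7,y→7 (ε-aug+det+¬).
'vyv': N↓-sim [24, 22, 12, 5] end={s1,s16,s17,s2,s7} — reject; 3/3 del acc.
'yyv': N↓-sim [24, 20, 11, 5] end={s1,s16,s17,s2,s7} — reject; 3/3 del acc.
'vvvvvv': run [24, 22, 19, 16, 12, 10, 5] end={s1,s16,s17,s2,s7} — reject; 6/6 deletions ∈↓L.
'vvvvyy': N↓-sim [24, 22, 19, 16, 12, 8, 7] end={s1,s14,s16,s17,s2,s7,s9} rej; 6/6 del acc.
'yvvvyy': N↓-sim [24, 20, 17, 16, 14, 8, 7] end={s1,s14,s16,s17,s2,s7,s9} — reject; 6/6 single-dels accept.
'yvyyyy': run [24, 20, 17, 10, 9, 8, 7] end={s1,s14,s16,s17,s2,s7,s9} ∉↓L; 6/6 single-dels accept.
6 obstructions.

min(Σ*\↓L) = [vyv, yyv, vvvvvv, vvvvyy, yvvvyy, yvyyyy].


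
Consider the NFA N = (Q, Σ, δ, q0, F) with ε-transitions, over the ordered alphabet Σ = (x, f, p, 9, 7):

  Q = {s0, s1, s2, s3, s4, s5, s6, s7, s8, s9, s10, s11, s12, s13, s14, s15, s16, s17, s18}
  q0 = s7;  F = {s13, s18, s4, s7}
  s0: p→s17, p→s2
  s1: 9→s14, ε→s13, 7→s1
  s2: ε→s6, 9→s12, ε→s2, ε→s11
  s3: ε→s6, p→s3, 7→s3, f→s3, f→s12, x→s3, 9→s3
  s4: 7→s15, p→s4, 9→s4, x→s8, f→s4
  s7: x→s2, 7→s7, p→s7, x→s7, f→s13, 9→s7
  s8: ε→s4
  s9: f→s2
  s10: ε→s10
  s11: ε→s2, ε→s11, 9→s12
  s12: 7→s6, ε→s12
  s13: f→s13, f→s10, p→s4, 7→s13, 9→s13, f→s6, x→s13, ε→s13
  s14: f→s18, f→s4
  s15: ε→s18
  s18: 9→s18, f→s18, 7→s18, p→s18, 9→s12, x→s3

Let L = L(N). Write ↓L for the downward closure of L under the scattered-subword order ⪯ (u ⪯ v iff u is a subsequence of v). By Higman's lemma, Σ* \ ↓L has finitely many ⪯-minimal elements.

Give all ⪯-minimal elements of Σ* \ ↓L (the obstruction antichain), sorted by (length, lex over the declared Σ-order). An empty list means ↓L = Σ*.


|Q|=19, |F|=4, |δ|=52 (12 ε).
min D↑ (5 st, q0=0, F={4}): 0:x→0,f→1,p→0,9→0,7→0 1:x→1,f→1,p→2,9→1,7→1 2:x→2,f→2,p→2,9→2,7→3 3:x→4,f→3,p→3,9→3,7→3 4:x→4,f→4,p→4,9→4,7→4 [Hopcroft].
'fp7x': N↓-sim [12, 9, 7, 5, 3] end={s12,s3,s6} ∉↓L; 4/4 single-dels accept.
1 words, ⪯-incomp.

min(Σ*\↓L) = [fp7x].


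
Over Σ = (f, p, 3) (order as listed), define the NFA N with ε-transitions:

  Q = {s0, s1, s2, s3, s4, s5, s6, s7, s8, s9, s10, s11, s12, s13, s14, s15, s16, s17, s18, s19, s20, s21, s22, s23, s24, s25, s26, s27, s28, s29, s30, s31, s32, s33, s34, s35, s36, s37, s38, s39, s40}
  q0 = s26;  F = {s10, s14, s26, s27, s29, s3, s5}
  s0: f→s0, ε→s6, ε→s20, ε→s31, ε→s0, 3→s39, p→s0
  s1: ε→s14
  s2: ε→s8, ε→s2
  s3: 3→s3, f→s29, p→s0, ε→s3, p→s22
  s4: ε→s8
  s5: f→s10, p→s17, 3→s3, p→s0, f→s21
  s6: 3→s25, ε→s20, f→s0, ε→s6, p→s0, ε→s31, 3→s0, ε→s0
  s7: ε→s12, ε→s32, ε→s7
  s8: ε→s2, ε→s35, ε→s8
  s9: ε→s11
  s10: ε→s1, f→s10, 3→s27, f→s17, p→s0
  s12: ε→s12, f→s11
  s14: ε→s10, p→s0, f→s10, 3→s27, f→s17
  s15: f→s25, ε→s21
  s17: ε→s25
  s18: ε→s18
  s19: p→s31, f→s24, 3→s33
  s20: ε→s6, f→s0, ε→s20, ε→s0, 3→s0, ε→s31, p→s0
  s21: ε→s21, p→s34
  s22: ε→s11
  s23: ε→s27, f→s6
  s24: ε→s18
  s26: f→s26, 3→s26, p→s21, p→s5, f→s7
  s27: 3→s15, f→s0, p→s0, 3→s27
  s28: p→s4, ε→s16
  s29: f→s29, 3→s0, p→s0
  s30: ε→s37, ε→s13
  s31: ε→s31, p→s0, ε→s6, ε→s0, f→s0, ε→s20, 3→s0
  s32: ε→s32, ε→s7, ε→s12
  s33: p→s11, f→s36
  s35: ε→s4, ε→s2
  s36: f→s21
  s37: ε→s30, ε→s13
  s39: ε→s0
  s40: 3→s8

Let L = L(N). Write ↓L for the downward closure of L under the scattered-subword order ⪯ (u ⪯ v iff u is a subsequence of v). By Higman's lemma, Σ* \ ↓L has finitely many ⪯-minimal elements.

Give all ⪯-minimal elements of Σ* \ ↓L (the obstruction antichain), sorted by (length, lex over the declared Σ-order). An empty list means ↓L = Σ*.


Antichain: [pp, pf3f, p3f3].

|Q|=41, |F|=7, |δ|=103 (49 ε).
min D↑ (7 st, q0=0, F={3}): 0:f→0,p→1,3→0 1:f→2,p→3,3→4 2:f→2,p→3,3→5 3:f→3,p→3,3→3 4:f→6,p→3,3→4 5:f→3,p→3,3→5 6:f→6,p→3,3→3.
'pp': N↓-sim [23, 19, 10] end={s0,s11,s17,s20,s22,s25,s31,s34,s39,s6} rej; 2/2 del acc.
'pf3f': run [23, 19, 15, 10, 6] end={s0,s20,s25,s31,s39,s6} — reject; 4/4 single-dels accept.
'p3f3': |S_i|=[23, 19, 14, 7, 6] end={s0,s20,s25,s31,s39,s6} — reject; 4/4 deletions ∈↓L.
3 minimals (antichain).


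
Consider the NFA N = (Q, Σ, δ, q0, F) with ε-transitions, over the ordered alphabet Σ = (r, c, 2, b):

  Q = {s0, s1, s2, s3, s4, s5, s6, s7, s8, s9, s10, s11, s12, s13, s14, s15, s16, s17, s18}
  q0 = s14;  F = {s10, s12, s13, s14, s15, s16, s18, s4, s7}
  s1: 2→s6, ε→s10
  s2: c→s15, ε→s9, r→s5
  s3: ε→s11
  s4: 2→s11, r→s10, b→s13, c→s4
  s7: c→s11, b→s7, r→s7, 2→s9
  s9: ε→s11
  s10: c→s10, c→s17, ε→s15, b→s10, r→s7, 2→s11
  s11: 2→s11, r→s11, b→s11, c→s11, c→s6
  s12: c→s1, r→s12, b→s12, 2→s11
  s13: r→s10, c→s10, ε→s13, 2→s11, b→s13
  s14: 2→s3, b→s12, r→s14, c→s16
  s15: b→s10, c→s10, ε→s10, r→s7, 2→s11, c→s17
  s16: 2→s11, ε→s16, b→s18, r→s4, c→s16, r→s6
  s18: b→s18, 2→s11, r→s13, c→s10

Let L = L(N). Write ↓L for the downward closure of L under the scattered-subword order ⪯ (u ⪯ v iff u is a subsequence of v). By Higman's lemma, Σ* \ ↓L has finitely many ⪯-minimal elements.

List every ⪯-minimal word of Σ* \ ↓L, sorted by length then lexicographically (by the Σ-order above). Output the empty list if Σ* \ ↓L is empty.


A = [2, bcrc, crrrc].

|Q|=19, |F|=9, |δ|=55 (8 ε).
min D↑ (9 st, q0=0, F={2}): 0:r→0,c→1,2→2,b→3 1:r→4,c→1,2→2,b→5 2:r→2,c→2,2→2,b→2 3:r→3,c→6,2→2,b→3 4:r→6,c→4,2→2,b→7 5:r→7,c→6,2→2,b→5 6:r→8,c→6,2→2,b→6 7:r→6,c→6,2→2,b→7 8:r→8,c→2,2→2,b→8 [Hopcroft].
'2': N↓-sim [15, 4] end={s11,s3,s6,s9} rej; 1/1 deletions ∈↓L.
'bcrc': run [15, 11, 8, 4, 2] end={s11,s6} rej; 4/4 deletions ∈↓L.
'crrrc': run [15, 12, 9, 7, 4, 2] end={s11,s6} rej; 5/5 del acc.
3 words, ⪯-incomp.


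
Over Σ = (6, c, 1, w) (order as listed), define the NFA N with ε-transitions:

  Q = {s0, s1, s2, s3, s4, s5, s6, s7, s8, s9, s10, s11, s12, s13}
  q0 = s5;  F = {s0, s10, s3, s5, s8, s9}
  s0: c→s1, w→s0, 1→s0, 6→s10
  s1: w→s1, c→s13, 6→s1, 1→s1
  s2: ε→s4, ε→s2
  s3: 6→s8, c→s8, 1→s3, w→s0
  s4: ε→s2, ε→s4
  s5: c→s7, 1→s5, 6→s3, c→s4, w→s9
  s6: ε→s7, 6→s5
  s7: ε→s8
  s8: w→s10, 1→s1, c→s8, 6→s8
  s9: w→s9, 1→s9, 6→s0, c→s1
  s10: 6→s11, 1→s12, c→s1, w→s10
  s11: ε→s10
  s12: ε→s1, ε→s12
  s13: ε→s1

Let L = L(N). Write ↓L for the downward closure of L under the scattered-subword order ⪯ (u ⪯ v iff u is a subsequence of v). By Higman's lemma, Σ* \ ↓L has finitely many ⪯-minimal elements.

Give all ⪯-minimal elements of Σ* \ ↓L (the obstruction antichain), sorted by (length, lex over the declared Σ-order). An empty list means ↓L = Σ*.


|Q|=14, |F|=6, |δ|=40 (10 ε).
min D↑ (7 st, q0=0, F={5}): 0:6→1,c→2,1→0,w→3 1:6→2,c→2,1→1,w→4 2:6→2,c→2,1→5,w→6 3:6→4,c→5,1→3,w→3 4:6→6,c→5,1→4,w→4 5:6→5,c→5,1→5,w→5 6:6→6,c→5,1→5,w→6 [Hopcroft].
'c1': run [13, 9, 3] end={s1,s12,s13} — reject; 2/2 single-dels accept.
'wc': |S_i|=[13, 7, 2] end={s1,s13} ∉↓L; 2/2 single-dels accept.
'661': N↓-sim [13, 8, 6, 3] end={s1,s12,s13} rej; 3/3 single-dels accept.
3 minimals (antichain).

A = [c1, wc, 661].


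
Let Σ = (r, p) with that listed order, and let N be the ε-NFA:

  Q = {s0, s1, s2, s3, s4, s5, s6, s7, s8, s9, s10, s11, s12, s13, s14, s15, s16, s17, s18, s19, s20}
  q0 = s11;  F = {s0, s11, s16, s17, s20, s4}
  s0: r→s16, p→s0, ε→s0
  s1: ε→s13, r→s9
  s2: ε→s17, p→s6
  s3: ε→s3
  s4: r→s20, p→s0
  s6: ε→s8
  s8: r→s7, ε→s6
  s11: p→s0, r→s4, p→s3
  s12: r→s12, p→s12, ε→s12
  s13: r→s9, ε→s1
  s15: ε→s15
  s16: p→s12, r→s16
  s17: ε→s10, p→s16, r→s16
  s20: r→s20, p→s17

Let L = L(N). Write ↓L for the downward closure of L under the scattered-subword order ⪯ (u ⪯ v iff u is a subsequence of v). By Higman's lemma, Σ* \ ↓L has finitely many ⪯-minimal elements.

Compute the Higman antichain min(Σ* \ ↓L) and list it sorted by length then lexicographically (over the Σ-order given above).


|Q|=21, |F|=6, |δ|=29 (10 ε).
min D↑ (7 st, q0=0, F={6}): 0:r→1,p→2 1:r→3,p→2 2:r→4,p→2 3:r→3,p→5 4:r→4,p→6 5:r→4,p→4 6:r→6,p→6 (ε-aug+det+¬).
'prp': N↓-sim [9, 6, 2, 1] end={s12} rej; 3/3 single-dels accept.
'rrppp': |S_i|=[9, 7, 5, 4, 2, 1] end={s12} ∉↓L; 5/5 deletions ∈↓L.
2 obstructions.

A = [prp, rrppp].


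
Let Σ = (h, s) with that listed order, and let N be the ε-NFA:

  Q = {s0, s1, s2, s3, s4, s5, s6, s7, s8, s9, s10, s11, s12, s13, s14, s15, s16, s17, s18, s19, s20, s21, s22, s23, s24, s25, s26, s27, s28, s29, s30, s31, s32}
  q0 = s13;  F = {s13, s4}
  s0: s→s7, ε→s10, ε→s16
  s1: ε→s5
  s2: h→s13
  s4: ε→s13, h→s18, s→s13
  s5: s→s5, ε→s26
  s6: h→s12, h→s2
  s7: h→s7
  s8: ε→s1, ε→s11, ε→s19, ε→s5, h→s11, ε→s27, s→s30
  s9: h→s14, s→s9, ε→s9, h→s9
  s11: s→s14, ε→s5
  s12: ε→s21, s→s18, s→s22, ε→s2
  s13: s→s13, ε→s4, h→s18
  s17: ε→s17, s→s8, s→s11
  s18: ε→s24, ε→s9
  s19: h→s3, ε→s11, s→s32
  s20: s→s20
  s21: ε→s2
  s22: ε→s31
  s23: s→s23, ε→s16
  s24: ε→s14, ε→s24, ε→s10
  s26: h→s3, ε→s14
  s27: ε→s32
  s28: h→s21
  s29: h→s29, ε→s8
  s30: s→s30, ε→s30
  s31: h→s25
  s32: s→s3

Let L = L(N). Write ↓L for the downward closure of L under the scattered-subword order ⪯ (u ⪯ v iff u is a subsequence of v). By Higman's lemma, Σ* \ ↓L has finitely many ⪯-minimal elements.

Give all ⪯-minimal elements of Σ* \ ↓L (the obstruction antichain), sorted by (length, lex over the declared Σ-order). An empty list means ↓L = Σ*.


A = [h].

|Q|=33, |F|=2, |δ|=59 (29 ε).
min D↑ (2 st, q0=0, F={1}): 0:h→1,s→0 1:h→1,s→1.
'h': run [7, 5] end={s10,s14,s18,s24,s9} — reject; 1/1 deletions ∈↓L.
1 obstructions.


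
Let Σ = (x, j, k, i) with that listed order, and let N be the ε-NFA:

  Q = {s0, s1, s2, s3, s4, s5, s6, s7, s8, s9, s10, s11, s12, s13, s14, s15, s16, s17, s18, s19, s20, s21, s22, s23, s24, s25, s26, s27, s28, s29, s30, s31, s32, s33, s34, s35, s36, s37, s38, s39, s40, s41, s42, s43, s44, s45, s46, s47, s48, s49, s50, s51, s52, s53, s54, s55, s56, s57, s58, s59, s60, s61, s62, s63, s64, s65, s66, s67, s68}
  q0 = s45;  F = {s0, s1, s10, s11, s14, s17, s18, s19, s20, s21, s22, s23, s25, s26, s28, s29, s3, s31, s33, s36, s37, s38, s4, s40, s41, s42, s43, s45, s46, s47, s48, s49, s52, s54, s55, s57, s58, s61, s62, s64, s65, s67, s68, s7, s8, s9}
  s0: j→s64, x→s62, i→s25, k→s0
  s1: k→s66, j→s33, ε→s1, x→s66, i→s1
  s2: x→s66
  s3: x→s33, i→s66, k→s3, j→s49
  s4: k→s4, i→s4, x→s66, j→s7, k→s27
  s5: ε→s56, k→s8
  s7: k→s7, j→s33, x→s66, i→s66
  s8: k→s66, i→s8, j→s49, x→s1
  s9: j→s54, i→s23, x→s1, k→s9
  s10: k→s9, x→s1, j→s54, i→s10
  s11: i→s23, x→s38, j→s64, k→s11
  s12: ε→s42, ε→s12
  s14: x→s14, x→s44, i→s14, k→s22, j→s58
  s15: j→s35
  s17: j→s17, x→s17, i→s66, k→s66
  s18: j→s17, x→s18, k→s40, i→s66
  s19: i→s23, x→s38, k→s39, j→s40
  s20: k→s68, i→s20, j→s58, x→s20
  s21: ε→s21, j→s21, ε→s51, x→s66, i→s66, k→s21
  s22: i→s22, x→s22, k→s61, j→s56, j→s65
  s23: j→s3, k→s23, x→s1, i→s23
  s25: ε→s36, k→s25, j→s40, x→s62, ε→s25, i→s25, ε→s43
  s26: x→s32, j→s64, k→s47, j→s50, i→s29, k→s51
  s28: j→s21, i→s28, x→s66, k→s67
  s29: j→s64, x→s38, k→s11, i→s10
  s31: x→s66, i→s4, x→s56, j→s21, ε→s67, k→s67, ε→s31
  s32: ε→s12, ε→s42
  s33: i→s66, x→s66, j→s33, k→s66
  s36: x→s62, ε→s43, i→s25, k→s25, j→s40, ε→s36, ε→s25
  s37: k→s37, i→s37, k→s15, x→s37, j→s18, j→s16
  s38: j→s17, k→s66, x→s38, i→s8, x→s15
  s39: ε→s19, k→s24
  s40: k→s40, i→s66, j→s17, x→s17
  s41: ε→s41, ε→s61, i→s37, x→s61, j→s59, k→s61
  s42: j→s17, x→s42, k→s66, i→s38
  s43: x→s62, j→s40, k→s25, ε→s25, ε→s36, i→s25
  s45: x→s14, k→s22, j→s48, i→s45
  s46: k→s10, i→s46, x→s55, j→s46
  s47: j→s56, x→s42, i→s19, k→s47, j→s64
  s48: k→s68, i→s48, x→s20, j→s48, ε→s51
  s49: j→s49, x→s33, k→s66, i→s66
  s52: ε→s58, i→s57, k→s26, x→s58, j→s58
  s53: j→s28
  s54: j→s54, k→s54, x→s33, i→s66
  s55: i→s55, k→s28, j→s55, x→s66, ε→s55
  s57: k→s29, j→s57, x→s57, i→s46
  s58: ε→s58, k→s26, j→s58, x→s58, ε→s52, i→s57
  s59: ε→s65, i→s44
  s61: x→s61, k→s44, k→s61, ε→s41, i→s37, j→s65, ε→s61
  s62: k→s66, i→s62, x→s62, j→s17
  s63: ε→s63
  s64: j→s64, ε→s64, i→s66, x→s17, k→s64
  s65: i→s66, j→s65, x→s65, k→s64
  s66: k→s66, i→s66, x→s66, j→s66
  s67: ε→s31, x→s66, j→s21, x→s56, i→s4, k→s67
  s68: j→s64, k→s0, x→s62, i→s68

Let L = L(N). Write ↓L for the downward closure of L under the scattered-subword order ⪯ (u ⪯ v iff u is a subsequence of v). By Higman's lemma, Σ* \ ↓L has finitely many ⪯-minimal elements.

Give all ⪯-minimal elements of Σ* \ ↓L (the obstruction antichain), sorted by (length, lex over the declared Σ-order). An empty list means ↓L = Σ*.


Antichain: [kji, jkxk, xjiixx, kkijjk].

|Q|=69, |F|=46, |δ|=238 (32 ε).
min D↑ (42 st, q0=0, F={14}): 0:x→1,j→2,k→3,i→0 1:x→1,j→4,k→3,i→1 2:x→5,j→2,k→6,i→2 3:x→3,j→7,k→8,i→3 4:x→4,j→4,k→9,i→10 5:x→5,j→4,k→6,i→5 6:x→11,j→12,k→13,i→6 7:x→7,j→7,k→12,i→14 8:x→8,j→7,k→8,i→15 9:x→16,j→12,k→17,i→18 10:x→10,j→10,k→18,i→19 11:x→11,j→20,k→14,i→11 12:x→20,j→12,k→12,i→14 13:x→11,j→12,k→13,i→21 14:x→14,j→14,k→14,i→14 15:x→15,j→22,k→15,i→15 16:x→16,j→20,k→14,i→23 17:x→16,j→12,k→17,i→24 18:x→23,j→12,k→25,i→26 19:x→27,j→19,k→26,i→19 20:x→20,j→20,k→14,i→14 21:x→11,j→28,k→21,i→21 22:x→22,j→20,k→28,i→14 23:x→23,j→20,k→14,i→29 24:x→23,j→28,k→24,i→30 25:x→23,j→12,k→25,i→30 26:x→31,j→32,k→33,i→26 27:x→14,j→27,k→34,i→27 28:x→20,j→20,k→28,i→14 29:x→31,j→35,k→14,i→29 30:x→31,j→36,k→30,i→30 31:x→14,j→37,k→14,i→31 32:x→37,j→32,k→32,i→14 33:x→31,j→32,k→33,i→30 34:x→14,j→38,k→39,i→34 35:x→37,j→35,k→14,i→14 36:x→37,j→35,k→36,i→14 37:x→14,j→37,k→14,i→14 38:x→14,j→38,k→38,i→14 39:x→14,j→38,k→39,i→40 40:x→14,j→41,k→40,i→40 41:x→14,j→37,k→41,i→14.
'kji': |S_i|=[60, 51, 19, 2] end={s44,s66} — reject; 3/3 deletions ∈↓L.
'jkxk': N↓-sim [60, 54, 42, 14, 1] end={s66} rej; 4/4 deletions ∈↓L.
'xjiixx': |S_i|=[60, 58, 46, 34, 21, 13, 2] end={s56,s66} rej; 6/6 del acc.
'kkijjk': run [60, 51, 42, 26, 10, 4, 1] end={s66} ∉↓L; 6/6 single-dels accept.
4 minimals (antichain).


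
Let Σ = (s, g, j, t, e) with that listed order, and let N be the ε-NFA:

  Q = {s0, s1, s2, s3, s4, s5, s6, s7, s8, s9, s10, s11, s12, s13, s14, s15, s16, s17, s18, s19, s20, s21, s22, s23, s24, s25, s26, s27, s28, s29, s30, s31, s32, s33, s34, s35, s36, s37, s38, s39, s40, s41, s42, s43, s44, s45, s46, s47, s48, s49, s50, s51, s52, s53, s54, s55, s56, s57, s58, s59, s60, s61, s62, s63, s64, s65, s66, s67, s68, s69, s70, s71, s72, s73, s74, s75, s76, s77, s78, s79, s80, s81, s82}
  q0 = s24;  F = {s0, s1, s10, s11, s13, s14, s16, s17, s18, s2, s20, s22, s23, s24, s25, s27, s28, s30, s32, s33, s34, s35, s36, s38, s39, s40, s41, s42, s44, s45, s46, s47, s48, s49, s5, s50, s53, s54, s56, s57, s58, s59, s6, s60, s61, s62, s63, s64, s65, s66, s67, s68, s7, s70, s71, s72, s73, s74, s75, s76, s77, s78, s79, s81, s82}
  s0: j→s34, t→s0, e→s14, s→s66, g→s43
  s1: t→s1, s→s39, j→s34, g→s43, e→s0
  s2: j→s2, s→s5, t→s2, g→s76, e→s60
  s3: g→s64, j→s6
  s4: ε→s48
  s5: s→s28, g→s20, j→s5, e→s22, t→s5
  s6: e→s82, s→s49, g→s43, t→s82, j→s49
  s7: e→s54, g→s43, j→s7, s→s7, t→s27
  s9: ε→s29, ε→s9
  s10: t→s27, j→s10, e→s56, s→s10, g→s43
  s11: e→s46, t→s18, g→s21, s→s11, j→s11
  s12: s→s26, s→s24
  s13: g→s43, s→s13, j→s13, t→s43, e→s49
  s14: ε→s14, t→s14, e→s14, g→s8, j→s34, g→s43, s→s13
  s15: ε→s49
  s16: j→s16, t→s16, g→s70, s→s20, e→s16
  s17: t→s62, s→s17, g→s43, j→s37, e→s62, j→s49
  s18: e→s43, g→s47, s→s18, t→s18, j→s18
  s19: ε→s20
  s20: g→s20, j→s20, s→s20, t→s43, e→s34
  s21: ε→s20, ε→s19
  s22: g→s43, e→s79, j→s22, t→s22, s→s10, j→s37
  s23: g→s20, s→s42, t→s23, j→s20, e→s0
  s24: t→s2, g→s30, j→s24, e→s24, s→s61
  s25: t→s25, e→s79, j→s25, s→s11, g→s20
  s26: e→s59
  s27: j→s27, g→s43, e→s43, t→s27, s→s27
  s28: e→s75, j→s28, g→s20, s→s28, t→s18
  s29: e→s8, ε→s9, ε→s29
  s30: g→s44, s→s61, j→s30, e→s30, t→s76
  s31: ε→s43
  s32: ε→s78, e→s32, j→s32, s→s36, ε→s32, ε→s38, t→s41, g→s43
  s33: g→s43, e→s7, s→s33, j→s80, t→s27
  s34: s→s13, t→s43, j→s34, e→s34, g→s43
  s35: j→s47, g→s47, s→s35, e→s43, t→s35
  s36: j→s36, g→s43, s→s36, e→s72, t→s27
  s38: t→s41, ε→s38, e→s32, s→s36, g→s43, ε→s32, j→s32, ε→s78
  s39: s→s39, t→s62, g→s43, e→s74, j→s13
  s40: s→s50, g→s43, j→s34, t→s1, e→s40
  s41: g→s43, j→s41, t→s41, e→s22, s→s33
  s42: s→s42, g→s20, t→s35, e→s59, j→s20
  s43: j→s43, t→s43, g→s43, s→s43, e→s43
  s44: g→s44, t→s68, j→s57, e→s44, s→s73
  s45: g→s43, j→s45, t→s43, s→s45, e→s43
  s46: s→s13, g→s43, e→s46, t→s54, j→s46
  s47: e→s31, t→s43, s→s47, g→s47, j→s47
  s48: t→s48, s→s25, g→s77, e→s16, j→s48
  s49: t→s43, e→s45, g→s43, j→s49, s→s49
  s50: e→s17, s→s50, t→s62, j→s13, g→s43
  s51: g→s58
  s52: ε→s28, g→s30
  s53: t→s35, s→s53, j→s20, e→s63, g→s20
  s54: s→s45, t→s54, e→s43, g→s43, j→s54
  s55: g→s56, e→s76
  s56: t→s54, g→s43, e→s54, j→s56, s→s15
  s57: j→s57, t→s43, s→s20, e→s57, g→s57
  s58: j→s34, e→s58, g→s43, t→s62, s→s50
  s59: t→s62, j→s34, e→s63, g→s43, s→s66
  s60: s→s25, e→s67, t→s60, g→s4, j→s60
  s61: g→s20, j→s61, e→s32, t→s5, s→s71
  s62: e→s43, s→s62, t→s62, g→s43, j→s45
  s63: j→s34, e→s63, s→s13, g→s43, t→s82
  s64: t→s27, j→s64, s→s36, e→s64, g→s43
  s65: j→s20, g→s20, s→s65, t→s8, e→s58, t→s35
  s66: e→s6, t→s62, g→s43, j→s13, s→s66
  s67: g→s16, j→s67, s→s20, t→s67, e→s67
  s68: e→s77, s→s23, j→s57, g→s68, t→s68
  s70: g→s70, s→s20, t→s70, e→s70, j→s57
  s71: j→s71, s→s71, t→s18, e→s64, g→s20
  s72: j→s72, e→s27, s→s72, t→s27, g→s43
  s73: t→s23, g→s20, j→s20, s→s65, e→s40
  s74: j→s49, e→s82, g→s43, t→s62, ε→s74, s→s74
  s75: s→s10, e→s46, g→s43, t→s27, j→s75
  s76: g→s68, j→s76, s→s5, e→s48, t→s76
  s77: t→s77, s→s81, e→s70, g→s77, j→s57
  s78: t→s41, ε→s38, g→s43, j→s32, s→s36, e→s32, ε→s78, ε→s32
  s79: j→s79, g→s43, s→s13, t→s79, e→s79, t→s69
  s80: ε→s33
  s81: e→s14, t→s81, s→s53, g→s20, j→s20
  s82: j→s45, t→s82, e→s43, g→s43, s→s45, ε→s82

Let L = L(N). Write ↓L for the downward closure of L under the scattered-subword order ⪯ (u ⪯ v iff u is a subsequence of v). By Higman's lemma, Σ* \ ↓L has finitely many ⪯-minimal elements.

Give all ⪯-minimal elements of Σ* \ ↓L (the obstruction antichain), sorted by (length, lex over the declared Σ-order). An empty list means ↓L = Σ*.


|Q|=83, |F|=65, |δ|=369 (24 ε).
min D↑ (64 st, q0=0, F={13}): 0:s→1,g→2,j→0,t→3,e→0 1:s→4,g→5,j→1,t→6,e→7 2:s→1,g→8,j→2,t→9,e→2 3:s→6,g→9,j→3,t→3,e→10 4:s→4,g→5,j→4,t→11,e→12 5:s→5,g→5,j→5,t→13,e→14 6:s→15,g→5,j→6,t→6,e→16 7:s→17,g→13,j→7,t→18,e→7 8:s→19,g→8,j→20,t→21,e→8 9:s→6,g→21,j→9,t→9,e→22 10:s→23,g→22,j→10,t→10,e→24 11:s→11,g→25,j→11,t→11,e→13 12:s→17,g→13,j→12,t→26,e→12 13:s→13,g→13,j→13,t→13,e→13 14:s→27,g→13,j→14,t→13,e→14 15:s→15,g→5,j→15,t→11,e→28 16:s→29,g→13,j→16,t→16,e→30 17:s→17,g→13,j→17,t→26,e→31 18:s→32,g→13,j→18,t→18,e→16 19:s→33,g→5,j→5,t→34,e→35 20:s→5,g→20,j→20,t→13,e→20 21:s→34,g→21,j→20,t→21,e→36 22:s→23,g→36,j→22,t→22,e→37 23:s→38,g→5,j→23,t→23,e→30 24:s→5,g→37,j→24,t→24,e→24 25:s→25,g→25,j→25,t→13,e→13 26:s→26,g→13,j→26,t→26,e→13 27:s→27,g→13,j→27,t→13,e→39 28:s→29,g→13,j→28,t→26,e→40 29:s→29,g→13,j→29,t→26,e→41 30:s→27,g→13,j→30,t→30,e→30 31:s→31,g→13,j→31,t→26,e→26 32:s→32,g→13,j→32,t→26,e→42 33:s→33,g→5,j→5,t→43,e→44 34:s→45,g→5,j→5,t→34,e→46 35:s→47,g→13,j→14,t→48,e→35 36:s→49,g→36,j→20,t→36,e→50 37:s→5,g→50,j→37,t→37,e→37 38:s→38,g→5,j→38,t→11,e→40 39:s→39,g→13,j→39,t→13,e→51 40:s→27,g→13,j→40,t→52,e→40 41:s→39,g→13,j→41,t→52,e→52 42:s→42,g→13,j→42,t→26,e→52 43:s→43,g→25,j→25,t→43,e→13 44:s→47,g→13,j→14,t→53,e→44 45:s→45,g→5,j→5,t→43,e→54 46:s→55,g→13,j→14,t→46,e→56 47:s→47,g→13,j→27,t→53,e→57 48:s→58,g→13,j→14,t→48,e→46 49:s→59,g→5,j→5,t→49,e→56 50:s→5,g→50,j→20,t→50,e→50 51:s→51,g→13,j→51,t→13,e→13 52:s→51,g→13,j→52,t→52,e→13 53:s→53,g→13,j→51,t→53,e→13 54:s→55,g→13,j→14,t→53,e→60 55:s→55,g→13,j→27,t→53,e→61 56:s→27,g→13,j→14,t→56,e→56 57:s→57,g→13,j→39,t→53,e→53 58:s→58,g→13,j→27,t→53,e→62 59:s→59,g→5,j→5,t→43,e→60 60:s→27,g→13,j→14,t→63,e→60 61:s→39,g→13,j→39,t→63,e→63 62:s→62,g→13,j→39,t→53,e→63 63:s→51,g→13,j→51,t→63,e→13.
'sgt': run [75, 61, 11, 1] end={s43} — reject; 3/3 deletions ∈↓L.
'seg': N↓-sim [75, 61, 43, 2] end={s43,s8} ∉↓L; 3/3 deletions ∈↓L.
'sste': N↓-sim [75, 61, 44, 11, 2] end={s31,s43} ∉↓L; 4/4 deletions ∈↓L.
'ggjt': |S_i|=[75, 71, 39, 10, 1] end={s43} ∉↓L; 4/4 single-dels accept.
'teest': run [75, 58, 46, 22, 7, 1] end={s43} ∉↓L; 5/5 single-dels accept.
'seseee': |S_i|=[75, 61, 43, 23, 15, 6, 1] end={s43} rej; 6/6 single-dels accept.
6 minimals (antichain).

A = [sgt, seg, sste, ggjt, teest, seseee].


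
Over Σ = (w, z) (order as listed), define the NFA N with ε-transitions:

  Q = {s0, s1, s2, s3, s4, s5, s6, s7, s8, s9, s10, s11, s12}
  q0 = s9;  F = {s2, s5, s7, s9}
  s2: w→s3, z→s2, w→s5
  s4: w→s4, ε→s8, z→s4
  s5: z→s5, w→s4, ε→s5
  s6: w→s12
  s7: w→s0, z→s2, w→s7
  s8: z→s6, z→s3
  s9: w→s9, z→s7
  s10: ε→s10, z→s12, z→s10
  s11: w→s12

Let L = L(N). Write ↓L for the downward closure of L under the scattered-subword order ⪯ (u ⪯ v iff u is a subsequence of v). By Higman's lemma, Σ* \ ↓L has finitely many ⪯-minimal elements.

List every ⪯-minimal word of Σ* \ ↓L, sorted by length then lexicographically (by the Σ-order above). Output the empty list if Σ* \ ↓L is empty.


min(Σ*\↓L) = [zzww].

|Q|=13, |F|=4, |δ|=21 (3 ε).
min D↑ (5 st, q0=0, F={4}): 0:w→0,z→1 1:w→1,z→2 2:w→3,z→2 3:w→4,z→3 4:w→4,z→4 (ε-aug+det+¬).
'zzww': run [10, 9, 7, 6, 5] end={s12,s3,s4,s6,s8} ∉↓L; 4/4 single-dels accept.
1 words, ⪯-incomp.


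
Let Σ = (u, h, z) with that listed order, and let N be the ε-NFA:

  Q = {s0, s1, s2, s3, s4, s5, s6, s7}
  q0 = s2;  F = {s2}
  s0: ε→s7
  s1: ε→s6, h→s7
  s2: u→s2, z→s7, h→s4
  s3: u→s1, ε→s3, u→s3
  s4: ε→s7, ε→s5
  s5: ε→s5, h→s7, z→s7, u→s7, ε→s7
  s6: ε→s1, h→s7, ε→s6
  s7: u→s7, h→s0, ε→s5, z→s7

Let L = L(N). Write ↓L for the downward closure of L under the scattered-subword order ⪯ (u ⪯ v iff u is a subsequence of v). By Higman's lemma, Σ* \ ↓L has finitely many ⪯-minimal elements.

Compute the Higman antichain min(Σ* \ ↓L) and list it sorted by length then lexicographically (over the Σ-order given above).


|Q|=8, |F|=1, |δ|=23 (10 ε).
min D↑ (2 st, q0=0, F={1}): 0:u→0,h→1,z→1 1:u→1,h→1,z→1 [Hopcroft].
'h': run [5, 4] end={s0,s4,s5,s7} rej; 1/1 single-dels accept.
'z': N↓-sim [5, 3] end={s0,s5,s7} rej; 1/1 single-dels accept.
2 words, ⪯-incomp.

A = [h, z].


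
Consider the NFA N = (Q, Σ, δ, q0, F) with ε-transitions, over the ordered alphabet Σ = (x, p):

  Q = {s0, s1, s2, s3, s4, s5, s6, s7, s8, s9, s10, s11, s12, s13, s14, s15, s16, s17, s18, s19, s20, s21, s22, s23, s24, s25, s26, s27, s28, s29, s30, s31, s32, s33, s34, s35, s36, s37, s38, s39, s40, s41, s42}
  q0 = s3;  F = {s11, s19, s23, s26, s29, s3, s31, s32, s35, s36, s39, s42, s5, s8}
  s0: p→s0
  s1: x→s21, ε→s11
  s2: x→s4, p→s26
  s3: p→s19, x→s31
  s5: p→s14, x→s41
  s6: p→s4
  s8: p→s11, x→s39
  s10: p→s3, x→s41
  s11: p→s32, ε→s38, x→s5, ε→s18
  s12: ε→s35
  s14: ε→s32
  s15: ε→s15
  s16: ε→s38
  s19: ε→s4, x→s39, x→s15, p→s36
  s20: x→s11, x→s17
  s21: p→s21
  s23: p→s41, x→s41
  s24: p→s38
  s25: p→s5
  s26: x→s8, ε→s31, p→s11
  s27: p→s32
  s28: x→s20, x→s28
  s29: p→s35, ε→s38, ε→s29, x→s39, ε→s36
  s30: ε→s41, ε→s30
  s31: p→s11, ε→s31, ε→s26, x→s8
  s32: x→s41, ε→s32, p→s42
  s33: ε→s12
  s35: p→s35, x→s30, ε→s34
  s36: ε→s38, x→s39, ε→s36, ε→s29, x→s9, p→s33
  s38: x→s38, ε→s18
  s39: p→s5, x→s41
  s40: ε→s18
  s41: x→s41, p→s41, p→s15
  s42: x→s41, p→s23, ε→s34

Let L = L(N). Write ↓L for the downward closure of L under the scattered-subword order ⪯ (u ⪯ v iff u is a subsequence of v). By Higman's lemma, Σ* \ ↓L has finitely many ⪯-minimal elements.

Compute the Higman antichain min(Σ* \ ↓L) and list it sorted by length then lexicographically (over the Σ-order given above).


|Q|=43, |F|=14, |δ|=74 (25 ε).
min D↑ (13 st, q0=0, F={9}): 0:x→1,p→2 1:x→3,p→4 2:x→5,p→6 3:x→5,p→4 4:x→7,p→8 5:x→9,p→7 6:x→5,p→10 7:x→9,p→8 8:x→9,p→11 9:x→9,p→9 10:x→9,p→10 11:x→9,p→12 12:x→9,p→9 [Hopcroft].
'pxx': N↓-sim [25, 21, 13, 4] end={s15,s18,s38,s41} ∉↓L; 3/3 deletions ∈↓L.
'xxxx': |S_i|=[25, 17, 13, 11, 4] end={s15,s18,s38,s41} — reject; 4/4 deletions ∈↓L.
'xppx': |S_i|=[25, 17, 11, 7, 2] end={s15,s41} — reject; 4/4 deletions ∈↓L.
'pppx': run [25, 21, 18, 12, 3] end={s15,s30,s41} rej; 4/4 del acc.
'xppppp': N↓-sim [25, 17, 11, 7, 5, 3, 2] end={s15,s41} — reject; 6/6 del acc.
5 obstructions.

min(Σ*\↓L) = [pxx, xxxx, xppx, pppx, xppppp].


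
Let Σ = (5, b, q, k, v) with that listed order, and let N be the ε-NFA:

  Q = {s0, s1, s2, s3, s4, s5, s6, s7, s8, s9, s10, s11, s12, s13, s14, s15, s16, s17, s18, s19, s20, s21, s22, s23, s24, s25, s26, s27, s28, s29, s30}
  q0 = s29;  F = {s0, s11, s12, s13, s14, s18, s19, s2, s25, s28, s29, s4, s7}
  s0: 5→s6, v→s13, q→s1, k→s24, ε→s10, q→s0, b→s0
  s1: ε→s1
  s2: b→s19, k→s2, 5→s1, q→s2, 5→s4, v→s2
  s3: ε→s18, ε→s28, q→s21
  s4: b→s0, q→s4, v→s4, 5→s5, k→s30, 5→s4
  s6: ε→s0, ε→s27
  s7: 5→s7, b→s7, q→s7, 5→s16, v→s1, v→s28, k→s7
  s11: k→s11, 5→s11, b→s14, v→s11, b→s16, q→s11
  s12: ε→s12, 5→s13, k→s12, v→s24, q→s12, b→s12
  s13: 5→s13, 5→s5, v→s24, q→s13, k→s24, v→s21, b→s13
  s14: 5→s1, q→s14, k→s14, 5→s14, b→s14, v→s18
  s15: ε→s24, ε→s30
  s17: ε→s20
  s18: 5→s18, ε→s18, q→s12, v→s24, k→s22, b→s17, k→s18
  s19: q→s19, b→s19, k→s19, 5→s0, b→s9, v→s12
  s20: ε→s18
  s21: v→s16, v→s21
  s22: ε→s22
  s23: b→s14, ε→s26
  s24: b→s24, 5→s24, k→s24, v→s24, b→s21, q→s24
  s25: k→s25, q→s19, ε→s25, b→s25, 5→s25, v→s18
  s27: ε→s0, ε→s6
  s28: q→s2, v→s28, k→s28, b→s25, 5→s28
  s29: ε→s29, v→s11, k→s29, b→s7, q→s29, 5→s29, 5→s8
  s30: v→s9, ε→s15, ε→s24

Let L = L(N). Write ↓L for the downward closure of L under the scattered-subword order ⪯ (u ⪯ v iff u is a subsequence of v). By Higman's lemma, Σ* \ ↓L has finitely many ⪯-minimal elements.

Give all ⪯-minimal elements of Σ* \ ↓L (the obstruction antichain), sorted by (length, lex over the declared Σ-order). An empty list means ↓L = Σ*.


|Q|=31, |F|=13, |δ|=108 (20 ε).
min D↑ (14 st, q0=0, F={11}): 0:5→0,b→1,q→0,k→0,v→2 1:5→1,b→1,q→1,k→1,v→3 2:5→2,b→4,q→2,k→2,v→2 3:5→3,b→5,q→6,k→3,v→3 4:5→4,b→4,q→4,k→4,v→7 5:5→5,b→5,q→8,k→5,v→7 6:5→9,b→8,q→6,k→6,v→6 7:5→7,b→7,q→10,k→7,v→11 8:5→12,b→8,q→8,k→8,v→10 9:5→9,b→12,q→9,k→11,v→9 10:5→13,b→10,q→10,k→10,v→11 11:5→11,b→11,q→11,k→11,v→11 12:5→12,b→12,q→12,k→11,v→13 13:5→13,b→13,q→13,k→11,v→11 [Hopcroft].
'vbvv': N↓-sim [28, 25, 19, 10, 3] end={s16,s21,s24} ∉↓L; 4/4 del acc.
'bvq5k': run [28, 25, 23, 17, 14, 6] end={s15,s16,s21,s24,s30,s9} rej; 5/5 deletions ∈↓L.
2 obstructions.

A = [vbvv, bvq5k].
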